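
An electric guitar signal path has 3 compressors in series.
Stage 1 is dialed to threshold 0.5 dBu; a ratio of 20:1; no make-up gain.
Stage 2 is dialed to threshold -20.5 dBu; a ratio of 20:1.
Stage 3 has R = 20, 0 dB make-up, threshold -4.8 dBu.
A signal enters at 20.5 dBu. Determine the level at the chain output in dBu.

Stage 1: 20.5 dBu is 20 dB over 0.5 dBu; at 20:1 that becomes 1 dB over, giving 1.5 dBu.
Stage 2: 1.5 dBu is 22 dB over -20.5 dBu; at 20:1 that becomes 1.1 dB over, giving -19.4 dBu.
Stage 3: below threshold (-19.4 ≤ -4.8); passes unchanged; output -19.4 dBu.

-19.4 dBu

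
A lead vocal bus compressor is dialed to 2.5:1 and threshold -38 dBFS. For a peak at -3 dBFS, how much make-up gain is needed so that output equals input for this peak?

The peak compresses to -38 + 35/2.5 = -24 dBFS.
To reach -3 dBFS requires -3 − (-24) = 21 dB of make-up.

21 dB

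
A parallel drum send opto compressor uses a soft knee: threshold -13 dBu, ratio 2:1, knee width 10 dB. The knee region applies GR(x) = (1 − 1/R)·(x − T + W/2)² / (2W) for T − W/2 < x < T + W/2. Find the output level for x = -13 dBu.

x − T + W/2 = -13 − (-13) + 5 = 5.
GR = (1 − 1/2) × 5² / 20 = 0.5 × 25 / 20 = 0.625 dB.
Output = -13 − 0.625 = -13.625 dBu.

-13.625 dBu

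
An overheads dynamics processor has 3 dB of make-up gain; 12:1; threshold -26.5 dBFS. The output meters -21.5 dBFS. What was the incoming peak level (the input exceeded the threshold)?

Before make-up, the level was -21.5 − 3 = -24.5 dBFS.
Post-compression overshoot = -24.5 − (-26.5) = 2 dB.
Input overshoot = R × output overshoot = 24 dB → input = -26.5 + 24 = -2.5 dBFS.

-2.5 dBFS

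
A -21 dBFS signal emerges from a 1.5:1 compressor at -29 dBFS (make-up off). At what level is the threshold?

-45 dBFS

Let T be the threshold. Output overshoot = (input overshoot)/R, so -29 − T = (-21 − T)/1.5.
1.5·(-29 − T) = -21 − T → 0.5·T = -43.5 − (-21) = -22.5.
T = -22.5/0.5 = -45 dBFS.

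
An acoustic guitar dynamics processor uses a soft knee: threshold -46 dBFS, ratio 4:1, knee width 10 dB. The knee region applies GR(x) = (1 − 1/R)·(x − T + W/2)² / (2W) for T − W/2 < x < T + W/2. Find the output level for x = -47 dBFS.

x − T + W/2 = -47 − (-46) + 5 = 4.
GR = (1 − 1/4) × 4² / 20 = 0.75 × 16 / 20 = 0.6 dB.
Output = -47 − 0.6 = -47.6 dBFS.

-47.6 dBFS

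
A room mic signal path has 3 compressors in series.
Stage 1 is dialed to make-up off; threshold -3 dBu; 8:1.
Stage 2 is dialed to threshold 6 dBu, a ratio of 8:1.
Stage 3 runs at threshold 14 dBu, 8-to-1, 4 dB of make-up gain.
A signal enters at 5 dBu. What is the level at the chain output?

Stage 1: 8 dB above -3 dBu, reduced 8:1 to 1 dB above → -2 dBu.
Stage 2: below threshold (-2 ≤ 6); passes unchanged; output -2 dBu.
Stage 3: -2 dBu is at or below the 14 dBu threshold — no compression; make-up brings it to 2 dBu.

2 dBu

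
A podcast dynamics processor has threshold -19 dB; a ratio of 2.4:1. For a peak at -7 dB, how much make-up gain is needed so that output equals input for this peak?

7 dB

Without make-up, output = threshold + overshoot/2.4 = -19 + 5 = -14 dB.
Gap to target: 7 dB.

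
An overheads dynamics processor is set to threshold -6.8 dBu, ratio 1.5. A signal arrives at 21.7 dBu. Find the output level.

12.2 dBu

21.7 dBu sits 28.5 dB over threshold.
At 1.5:1 the overshoot is divided by 1.5, leaving 19 dB above threshold.
Output = -6.8 + 19 = 12.2 dBu.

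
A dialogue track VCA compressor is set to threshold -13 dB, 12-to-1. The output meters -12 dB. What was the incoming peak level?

-1 dB

That's 1 dB above the -13 dB threshold.
Undo the ratio: input overshoot = 1 × 12 = 12 dB, giving input = -1 dB.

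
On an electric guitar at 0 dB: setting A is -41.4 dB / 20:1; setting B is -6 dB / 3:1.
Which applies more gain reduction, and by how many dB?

A, by 35.33 dB

A: overshoot 41.4 dB → output overshoot 2.07 dB → GR 39.33 dB.
B: overshoot 6 dB → output overshoot 2 dB → GR 4 dB.
A applies 35.33 dB more gain reduction.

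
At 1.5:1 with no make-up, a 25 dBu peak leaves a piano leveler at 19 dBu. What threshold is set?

Input is 18 dB above T (since output overshoot × R = input overshoot: (19 − T)·1.5 = 25 − T gives T = 7 dBu).
Check: 7 + (25 − 7)/1.5 = 7 + 12 = 19 dBu. ✓

7 dBu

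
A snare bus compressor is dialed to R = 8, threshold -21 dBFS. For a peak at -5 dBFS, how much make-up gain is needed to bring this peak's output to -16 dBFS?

Overshoot 16 dB → 16/8 = 2 dB after compression, so the compressed level is -21 + 2 = -19 dBFS.
Make-up = target − compressed = -16 − (-19) = 3 dB.

3 dB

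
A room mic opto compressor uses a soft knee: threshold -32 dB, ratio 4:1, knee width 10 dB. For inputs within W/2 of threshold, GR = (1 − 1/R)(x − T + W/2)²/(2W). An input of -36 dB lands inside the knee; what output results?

-36.0375 dB

x − T + W/2 = -36 − (-32) + 5 = 1.
GR = (1 − 1/4) × 1² / 20 = 0.75 × 1 / 20 = 0.0375 dB.
Output = -36 − 0.0375 = -36.0375 dB.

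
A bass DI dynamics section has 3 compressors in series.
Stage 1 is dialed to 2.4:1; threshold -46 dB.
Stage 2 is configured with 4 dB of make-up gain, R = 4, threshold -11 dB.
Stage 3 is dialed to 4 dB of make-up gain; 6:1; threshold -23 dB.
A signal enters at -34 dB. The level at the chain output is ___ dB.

Stage 1: -34 dB is 12 dB over -46 dB; at 2.4:1 that becomes 5 dB over, giving -41 dB.
Stage 2: -41 dB is at or below the -11 dB threshold — no compression; make-up brings it to -37 dB.
Stage 3: -37 dB is at or below the -23 dB threshold — no compression; make-up brings it to -33 dB.

-33 dB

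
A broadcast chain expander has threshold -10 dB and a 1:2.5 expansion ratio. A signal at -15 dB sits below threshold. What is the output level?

-22.5 dB

Undershoot = (-10) − (-15) = 5 dB.
At 1:2.5, that expands to 12.5 dB under threshold.
Output = -10 − 12.5 = -22.5 dB.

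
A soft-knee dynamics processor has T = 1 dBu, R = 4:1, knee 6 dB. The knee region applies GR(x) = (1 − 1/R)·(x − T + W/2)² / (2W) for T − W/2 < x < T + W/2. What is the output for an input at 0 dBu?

x − T + W/2 = 0 − 1 + 3 = 2.
GR = (1 − 1/4) × 2² / 12 = 0.75 × 4 / 12 = 0.25 dB.
Output = 0 − 0.25 = -0.25 dBu.

-0.25 dBu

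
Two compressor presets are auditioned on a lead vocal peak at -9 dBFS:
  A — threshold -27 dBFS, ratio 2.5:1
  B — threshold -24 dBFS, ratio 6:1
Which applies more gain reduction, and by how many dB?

B, by 1.7 dB

A: overshoot 18 dB → output overshoot 7.2 dB → GR 10.8 dB.
B: overshoot 15 dB → output overshoot 2.5 dB → GR 12.5 dB.
Difference: 1.7 dB in favour of B.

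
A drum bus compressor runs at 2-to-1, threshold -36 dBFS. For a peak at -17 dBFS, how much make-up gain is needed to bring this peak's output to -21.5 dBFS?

5 dB

Overshoot 19 dB → 19/2 = 9.5 dB after compression, so the compressed level is -36 + 9.5 = -26.5 dBFS.
Make-up = target − compressed = -21.5 − (-26.5) = 5 dB.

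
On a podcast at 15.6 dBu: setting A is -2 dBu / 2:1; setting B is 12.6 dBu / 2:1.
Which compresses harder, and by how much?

A, by 7.3 dB

A: 17.6 dB over, compressed to 8.8 dB over, so 8.8 dB of GR.
B: 3 dB over, compressed to 1.5 dB over, so 1.5 dB of GR.
Difference: 7.3 dB in favour of A.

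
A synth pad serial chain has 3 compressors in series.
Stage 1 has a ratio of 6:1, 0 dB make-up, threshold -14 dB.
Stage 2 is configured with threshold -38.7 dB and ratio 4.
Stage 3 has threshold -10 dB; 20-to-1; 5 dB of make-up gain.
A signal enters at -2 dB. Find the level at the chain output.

Stage 1: 12 dB above -14 dB, reduced 6:1 to 2 dB above → -12 dB.
Stage 2: -12 dB is 26.7 dB over -38.7 dB; at 4:1 that becomes 6.675 dB over, giving -32.025 dB.
Stage 3: -32.025 dB is at or below the -10 dB threshold — no compression; make-up brings it to -27.025 dB.

-27.025 dB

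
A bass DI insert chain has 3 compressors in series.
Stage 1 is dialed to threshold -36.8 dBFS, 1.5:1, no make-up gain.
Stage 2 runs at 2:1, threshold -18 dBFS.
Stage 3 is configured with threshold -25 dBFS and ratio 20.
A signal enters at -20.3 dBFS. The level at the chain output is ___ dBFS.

-25.8 dBFS

Stage 1: 16.5 dB above -36.8 dBFS, reduced 1.5:1 to 11 dB above → -25.8 dBFS.
Stage 2: -25.8 dBFS ≤ -18 dBFS, so stage 2 doesn't engage; output -25.8 dBFS.
Stage 3: below threshold (-25.8 ≤ -25); passes unchanged; output -25.8 dBFS.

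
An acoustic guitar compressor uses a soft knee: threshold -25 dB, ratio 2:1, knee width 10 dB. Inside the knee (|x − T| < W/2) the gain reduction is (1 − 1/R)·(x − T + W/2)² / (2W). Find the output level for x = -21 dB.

x − T + W/2 = -21 − (-25) + 5 = 9.
GR = (1 − 1/2) × 9² / 20 = 0.5 × 81 / 20 = 2.025 dB.
Output = -21 − 2.025 = -23.025 dB.

-23.025 dB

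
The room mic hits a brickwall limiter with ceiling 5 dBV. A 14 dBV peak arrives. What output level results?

At ∞:1, everything above 5 dBV is held at the ceiling.

5 dBV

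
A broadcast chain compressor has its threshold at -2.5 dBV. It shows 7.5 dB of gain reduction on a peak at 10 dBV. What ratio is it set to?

Input overshoot = 10 − (-2.5) = 12.5 dB.
Output overshoot = 12.5 − 7.5 = 5 dB.
Ratio = input overshoot / output overshoot = 12.5 / 5 = 2.5.

2.5:1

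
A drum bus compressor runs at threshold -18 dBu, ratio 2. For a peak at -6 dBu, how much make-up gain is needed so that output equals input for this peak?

6 dB

Overshoot 12 dB → 12/2 = 6 dB after compression, so the compressed level is -18 + 6 = -12 dBu.
Make-up = target − compressed = -6 − (-12) = 6 dB.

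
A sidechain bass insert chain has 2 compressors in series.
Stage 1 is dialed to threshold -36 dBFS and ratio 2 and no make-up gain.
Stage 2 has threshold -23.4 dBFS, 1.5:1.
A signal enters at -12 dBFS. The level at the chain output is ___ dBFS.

Stage 1: -12 dBFS is 24 dB over -36 dBFS; at 2:1 that becomes 12 dB over, giving -24 dBFS.
Stage 2: below threshold (-24 ≤ -23.4); passes unchanged; output -24 dBFS.

-24 dBFS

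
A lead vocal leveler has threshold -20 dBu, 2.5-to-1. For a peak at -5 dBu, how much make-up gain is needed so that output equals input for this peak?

9 dB

The peak compresses to -20 + 15/2.5 = -14 dBu.
To reach -5 dBu requires -5 − (-14) = 9 dB of make-up.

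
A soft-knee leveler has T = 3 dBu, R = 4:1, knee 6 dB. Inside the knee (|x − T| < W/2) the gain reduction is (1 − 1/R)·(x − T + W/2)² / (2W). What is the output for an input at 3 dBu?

2.4375 dBu

x − T + W/2 = 3 − 3 + 3 = 3.
GR = (1 − 1/4) × 3² / 12 = 0.75 × 9 / 12 = 0.5625 dB.
Output = 3 − 0.5625 = 2.4375 dBu.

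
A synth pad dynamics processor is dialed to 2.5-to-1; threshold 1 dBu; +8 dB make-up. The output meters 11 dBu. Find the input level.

Before make-up, the level was 11 − 8 = 3 dBu.
Post-compression overshoot = 3 − 1 = 2 dB.
Input overshoot = R × output overshoot = 5 dB → input = 1 + 5 = 6 dBu.

6 dBu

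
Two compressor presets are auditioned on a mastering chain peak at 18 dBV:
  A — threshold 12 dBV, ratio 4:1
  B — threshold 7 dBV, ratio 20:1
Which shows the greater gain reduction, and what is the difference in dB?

B, by 5.95 dB

A: GR = 6 − 6/4 = 4.5 dB.
B: GR = 11 − 11/20 = 10.45 dB.
B applies 5.95 dB more gain reduction.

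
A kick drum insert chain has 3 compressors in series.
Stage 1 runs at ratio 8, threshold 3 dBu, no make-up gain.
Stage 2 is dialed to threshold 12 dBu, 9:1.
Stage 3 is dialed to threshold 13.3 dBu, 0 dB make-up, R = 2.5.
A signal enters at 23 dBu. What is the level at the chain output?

Stage 1: overshoot 20 dB → 20/8 = 2.5 dB → 5.5 dBu.
Stage 2: 5.5 dBu ≤ 12 dBu, so stage 2 doesn't engage; output 5.5 dBu.
Stage 3: 5.5 dBu ≤ 13.3 dBu, so stage 3 doesn't engage; output 5.5 dBu.

5.5 dBu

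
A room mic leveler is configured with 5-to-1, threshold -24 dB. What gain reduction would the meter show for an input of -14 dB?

8 dB

The signal is 10 dB above threshold.
A 5:1 ratio leaves 2 dB of that excess.
So the signal is attenuated by 10 − 2 = 8 dB.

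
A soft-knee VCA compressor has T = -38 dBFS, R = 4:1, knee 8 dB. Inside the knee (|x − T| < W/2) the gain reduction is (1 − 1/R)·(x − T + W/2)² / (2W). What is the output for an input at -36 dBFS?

x − T + W/2 = -36 − (-38) + 4 = 6.
GR = (1 − 1/4) × 6² / 16 = 0.75 × 36 / 16 = 1.6875 dB.
Output = -36 − 1.6875 = -37.6875 dBFS.

-37.6875 dBFS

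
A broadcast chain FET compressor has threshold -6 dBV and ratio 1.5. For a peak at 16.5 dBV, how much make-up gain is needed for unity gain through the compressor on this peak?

The peak compresses to -6 + 22.5/1.5 = 9 dBV.
To reach 16.5 dBV requires 16.5 − 9 = 7.5 dB of make-up.

7.5 dB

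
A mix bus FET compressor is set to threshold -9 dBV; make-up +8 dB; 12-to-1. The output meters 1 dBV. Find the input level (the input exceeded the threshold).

Stripping the +8 dB make-up gives -7 dBV at the gain stage.
Post-compression overshoot = -7 − (-9) = 2 dB.
Input overshoot = R × output overshoot = 24 dB → input = -9 + 24 = 15 dBV.

15 dBV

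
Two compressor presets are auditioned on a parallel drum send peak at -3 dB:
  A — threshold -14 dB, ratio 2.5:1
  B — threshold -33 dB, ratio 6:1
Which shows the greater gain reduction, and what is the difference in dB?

A: overshoot 11 dB → output overshoot 4.4 dB → GR 6.6 dB.
B: overshoot 30 dB → output overshoot 5 dB → GR 25 dB.
B reduces 18.4 dB more.

B, by 18.4 dB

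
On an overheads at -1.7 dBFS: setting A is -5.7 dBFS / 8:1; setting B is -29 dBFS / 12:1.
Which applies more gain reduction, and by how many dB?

A: overshoot 4 dB → output overshoot 0.5 dB → GR 3.5 dB.
B: overshoot 27.3 dB → output overshoot 2.275 dB → GR 25.025 dB.
B applies 21.525 dB more gain reduction.

B, by 21.525 dB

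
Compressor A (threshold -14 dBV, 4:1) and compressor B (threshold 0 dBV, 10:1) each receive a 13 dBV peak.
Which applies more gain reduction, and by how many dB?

A: GR = 27 − 27/4 = 20.25 dB.
B: GR = 13 − 13/10 = 11.7 dB.
A reduces 8.55 dB more.

A, by 8.55 dB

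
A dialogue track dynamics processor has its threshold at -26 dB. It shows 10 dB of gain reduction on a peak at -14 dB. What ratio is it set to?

6:1

Input overshoot = -14 − (-26) = 12 dB.
Output overshoot = 12 − 10 = 2 dB.
Ratio = input overshoot / output overshoot = 12 / 2 = 6.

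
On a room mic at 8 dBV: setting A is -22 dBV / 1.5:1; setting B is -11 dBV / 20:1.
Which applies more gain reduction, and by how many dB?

B, by 8.05 dB

A: overshoot 30 dB → output overshoot 20 dB → GR 10 dB.
B: overshoot 19 dB → output overshoot 0.95 dB → GR 18.05 dB.
Difference: 8.05 dB in favour of B.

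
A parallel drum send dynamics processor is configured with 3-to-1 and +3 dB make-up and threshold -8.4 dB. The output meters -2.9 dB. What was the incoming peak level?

-0.9 dB

Remove make-up: -2.9 − 3 = -5.9 dB.
That's 2.5 dB above the -8.4 dB threshold.
Before 3:1 compression the overshoot was 2.5 × 3 = 7.5 dB, so input = -8.4 + 7.5 = -0.9 dB.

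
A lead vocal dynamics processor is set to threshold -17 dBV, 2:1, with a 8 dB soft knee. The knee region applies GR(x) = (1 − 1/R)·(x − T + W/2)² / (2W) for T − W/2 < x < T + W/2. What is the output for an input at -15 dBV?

-16.125 dBV

x − T + W/2 = -15 − (-17) + 4 = 6.
GR = (1 − 1/2) × 6² / 16 = 0.5 × 36 / 16 = 1.125 dB.
Output = -15 − 1.125 = -16.125 dBV.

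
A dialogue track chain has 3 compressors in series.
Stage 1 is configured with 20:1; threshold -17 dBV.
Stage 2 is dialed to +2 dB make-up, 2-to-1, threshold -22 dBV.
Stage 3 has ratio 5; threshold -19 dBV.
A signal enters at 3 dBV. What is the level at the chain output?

Stage 1: 20 dB above -17 dBV, reduced 20:1 to 1 dB above → -16 dBV.
Stage 2: 6 dB above -22 dBV, reduced 2:1 to 3 dB above → -19 dBV; +2 dB make-up → -17 dBV.
Stage 3: 2 dB above -19 dBV, reduced 5:1 to 0.4 dB above → -18.6 dBV.

-18.6 dBV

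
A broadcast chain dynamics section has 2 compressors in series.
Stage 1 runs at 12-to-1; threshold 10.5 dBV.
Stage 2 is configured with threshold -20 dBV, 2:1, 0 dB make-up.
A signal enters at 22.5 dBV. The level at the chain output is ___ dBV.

Stage 1: 12 dB above 10.5 dBV, reduced 12:1 to 1 dB above → 11.5 dBV.
Stage 2: overshoot 31.5 dB → 31.5/2 = 15.75 dB → -4.25 dBV.

-4.25 dBV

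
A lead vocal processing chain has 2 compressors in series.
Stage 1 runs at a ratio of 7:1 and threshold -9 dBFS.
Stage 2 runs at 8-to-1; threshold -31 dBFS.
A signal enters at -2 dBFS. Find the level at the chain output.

Stage 1: overshoot 7 dB → 7/7 = 1 dB → -8 dBFS.
Stage 2: 23 dB above -31 dBFS, reduced 8:1 to 2.875 dB above → -28.125 dBFS.

-28.125 dBFS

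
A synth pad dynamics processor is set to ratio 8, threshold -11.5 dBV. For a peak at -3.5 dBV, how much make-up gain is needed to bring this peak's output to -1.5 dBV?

9 dB

Overshoot 8 dB → 8/8 = 1 dB after compression, so the compressed level is -11.5 + 1 = -10.5 dBV.
Make-up = target − compressed = -1.5 − (-10.5) = 9 dB.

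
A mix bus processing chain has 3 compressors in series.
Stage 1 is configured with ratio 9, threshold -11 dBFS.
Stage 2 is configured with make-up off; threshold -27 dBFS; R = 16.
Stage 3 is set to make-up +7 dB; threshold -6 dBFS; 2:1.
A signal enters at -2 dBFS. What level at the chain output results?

-18.9375 dBFS

Stage 1: overshoot 9 dB → 9/9 = 1 dB → -10 dBFS.
Stage 2: -10 dBFS is 17 dB over -27 dBFS; at 16:1 that becomes 1.0625 dB over, giving -25.9375 dBFS.
Stage 3: -25.9375 dBFS is at or below the -6 dBFS threshold — no compression; make-up brings it to -18.9375 dBFS.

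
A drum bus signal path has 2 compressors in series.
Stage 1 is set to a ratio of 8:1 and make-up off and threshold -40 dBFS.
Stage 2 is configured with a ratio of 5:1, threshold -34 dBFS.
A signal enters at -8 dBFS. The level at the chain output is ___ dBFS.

-36 dBFS

Stage 1: -8 dBFS is 32 dB over -40 dBFS; at 8:1 that becomes 4 dB over, giving -36 dBFS.
Stage 2: -36 dBFS ≤ -34 dBFS, so stage 2 doesn't engage; output -36 dBFS.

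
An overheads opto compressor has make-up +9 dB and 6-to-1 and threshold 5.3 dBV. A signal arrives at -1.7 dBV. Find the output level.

7.3 dBV

-1.7 dBV is 7 dB below the 5.3 dBV threshold, so no gain reduction is applied.
Make-up gain adds 9 dB: -1.7 + 9 = 7.3 dBV.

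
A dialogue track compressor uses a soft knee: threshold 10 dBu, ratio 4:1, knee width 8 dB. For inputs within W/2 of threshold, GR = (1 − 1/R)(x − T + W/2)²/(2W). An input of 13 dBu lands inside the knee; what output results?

10.703125 dBu

x − T + W/2 = 13 − 10 + 4 = 7.
GR = (1 − 1/4) × 7² / 16 = 0.75 × 49 / 16 = 2.296875 dB.
Output = 13 − 2.296875 = 10.703125 dBu.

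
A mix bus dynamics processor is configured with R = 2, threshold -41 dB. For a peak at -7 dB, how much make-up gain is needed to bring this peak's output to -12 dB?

12 dB

Overshoot 34 dB → 34/2 = 17 dB after compression, so the compressed level is -41 + 17 = -24 dB.
Make-up = target − compressed = -12 − (-24) = 12 dB.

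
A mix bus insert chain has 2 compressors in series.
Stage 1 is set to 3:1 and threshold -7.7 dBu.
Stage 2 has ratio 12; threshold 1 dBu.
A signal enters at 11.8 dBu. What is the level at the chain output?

-1.2 dBu

Stage 1: 11.8 dBu is 19.5 dB over -7.7 dBu; at 3:1 that becomes 6.5 dB over, giving -1.2 dBu.
Stage 2: -1.2 dBu is at or below the 1 dBu threshold — no compression; output -1.2 dBu.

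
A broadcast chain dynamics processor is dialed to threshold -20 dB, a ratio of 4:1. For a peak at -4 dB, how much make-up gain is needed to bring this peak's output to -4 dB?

12 dB

Without make-up, output = threshold + overshoot/4 = -20 + 4 = -16 dB.
Gap to target: 12 dB.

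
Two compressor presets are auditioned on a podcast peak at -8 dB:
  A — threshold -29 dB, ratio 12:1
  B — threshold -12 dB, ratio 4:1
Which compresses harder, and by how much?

A: 21 dB over, compressed to 1.75 dB over, so 19.25 dB of GR.
B: 4 dB over, compressed to 1 dB over, so 3 dB of GR.
A reduces 16.25 dB more.

A, by 16.25 dB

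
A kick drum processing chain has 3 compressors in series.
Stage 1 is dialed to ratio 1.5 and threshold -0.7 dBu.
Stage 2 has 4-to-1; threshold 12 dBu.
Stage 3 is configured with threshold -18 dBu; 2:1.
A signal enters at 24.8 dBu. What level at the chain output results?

Stage 1: 24.8 dBu is 25.5 dB over -0.7 dBu; at 1.5:1 that becomes 17 dB over, giving 16.3 dBu.
Stage 2: 16.3 dBu is 4.3 dB over 12 dBu; at 4:1 that becomes 1.075 dB over, giving 13.075 dBu.
Stage 3: overshoot 31.075 dB → 31.075/2 = 15.5375 dB → -2.4625 dBu.

-2.4625 dBu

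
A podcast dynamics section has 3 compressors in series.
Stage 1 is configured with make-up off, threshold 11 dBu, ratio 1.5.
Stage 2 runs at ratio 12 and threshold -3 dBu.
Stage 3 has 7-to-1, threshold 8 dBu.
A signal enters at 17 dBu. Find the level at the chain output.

Stage 1: 6 dB above 11 dBu, reduced 1.5:1 to 4 dB above → 15 dBu.
Stage 2: overshoot 18 dB → 18/12 = 1.5 dB → -1.5 dBu.
Stage 3: below threshold (-1.5 ≤ 8); passes unchanged; output -1.5 dBu.

-1.5 dBu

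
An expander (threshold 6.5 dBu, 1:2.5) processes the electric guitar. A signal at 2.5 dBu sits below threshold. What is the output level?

-3.5 dBu

Undershoot = 6.5 − 2.5 = 4 dB.
At 1:2.5, that expands to 10 dB under threshold.
Output = 6.5 − 10 = -3.5 dBu.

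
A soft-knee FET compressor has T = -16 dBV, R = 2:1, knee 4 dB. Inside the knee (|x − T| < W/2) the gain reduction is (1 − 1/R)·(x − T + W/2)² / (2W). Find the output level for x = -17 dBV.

x − T + W/2 = -17 − (-16) + 2 = 1.
GR = (1 − 1/2) × 1² / 8 = 0.5 × 1 / 8 = 0.0625 dB.
Output = -17 − 0.0625 = -17.0625 dBV.

-17.0625 dBV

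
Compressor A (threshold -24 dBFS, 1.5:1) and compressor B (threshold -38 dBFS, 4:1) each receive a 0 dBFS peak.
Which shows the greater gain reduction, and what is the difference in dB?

A: 24 dB over, compressed to 16 dB over, so 8 dB of GR.
B: 38 dB over, compressed to 9.5 dB over, so 28.5 dB of GR.
B reduces 20.5 dB more.

B, by 20.5 dB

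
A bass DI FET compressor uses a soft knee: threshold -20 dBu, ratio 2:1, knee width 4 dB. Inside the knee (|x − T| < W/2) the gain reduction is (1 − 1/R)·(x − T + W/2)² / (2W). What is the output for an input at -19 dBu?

x − T + W/2 = -19 − (-20) + 2 = 3.
GR = (1 − 1/2) × 3² / 8 = 0.5 × 9 / 8 = 0.5625 dB.
Output = -19 − 0.5625 = -19.5625 dBu.

-19.5625 dBu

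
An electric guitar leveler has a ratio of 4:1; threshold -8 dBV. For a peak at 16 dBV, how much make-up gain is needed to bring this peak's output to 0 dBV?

2 dB

The peak compresses to -8 + 24/4 = -2 dBV.
To reach 0 dBV requires 0 − (-2) = 2 dB of make-up.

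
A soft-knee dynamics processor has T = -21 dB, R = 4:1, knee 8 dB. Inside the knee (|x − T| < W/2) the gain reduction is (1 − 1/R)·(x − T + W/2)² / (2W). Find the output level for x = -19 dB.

-20.6875 dB

x − T + W/2 = -19 − (-21) + 4 = 6.
GR = (1 − 1/4) × 6² / 16 = 0.75 × 36 / 16 = 1.6875 dB.
Output = -19 − 1.6875 = -20.6875 dB.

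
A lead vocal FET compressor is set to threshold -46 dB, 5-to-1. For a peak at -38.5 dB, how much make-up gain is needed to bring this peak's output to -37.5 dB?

Without make-up, output = threshold + overshoot/5 = -46 + 1.5 = -44.5 dB.
Gap to target: 7 dB.

7 dB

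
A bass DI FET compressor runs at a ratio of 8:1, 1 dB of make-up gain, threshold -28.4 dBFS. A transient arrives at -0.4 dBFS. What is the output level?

-23.9 dBFS

-0.4 dBFS sits 28 dB over threshold.
The 28 dB excess becomes 3.5 dB after 8:1 reduction.
Output = -28.4 + 3.5 = -24.9 dBFS; make-up adds 1 dB, giving -23.9 dBFS.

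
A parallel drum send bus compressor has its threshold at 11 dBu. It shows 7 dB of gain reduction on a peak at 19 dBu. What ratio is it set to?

Input overshoot = 19 − 11 = 8 dB.
Output overshoot = 8 − 7 = 1 dB.
Ratio = input overshoot / output overshoot = 8 / 1 = 8.

8:1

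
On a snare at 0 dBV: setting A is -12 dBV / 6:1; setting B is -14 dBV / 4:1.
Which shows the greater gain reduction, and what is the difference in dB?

A: overshoot 12 dB → output overshoot 2 dB → GR 10 dB.
B: overshoot 14 dB → output overshoot 3.5 dB → GR 10.5 dB.
Difference: 0.5 dB in favour of B.

B, by 0.5 dB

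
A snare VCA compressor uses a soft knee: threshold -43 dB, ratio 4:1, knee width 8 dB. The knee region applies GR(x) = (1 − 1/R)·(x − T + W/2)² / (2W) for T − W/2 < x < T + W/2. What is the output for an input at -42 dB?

-43.171875 dB

x − T + W/2 = -42 − (-43) + 4 = 5.
GR = (1 − 1/4) × 5² / 16 = 0.75 × 25 / 16 = 1.171875 dB.
Output = -42 − 1.171875 = -43.171875 dB.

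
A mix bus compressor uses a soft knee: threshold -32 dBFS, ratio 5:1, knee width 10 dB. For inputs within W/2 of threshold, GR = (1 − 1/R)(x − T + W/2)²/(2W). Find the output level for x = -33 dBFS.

-33.64 dBFS

x − T + W/2 = -33 − (-32) + 5 = 4.
GR = (1 − 1/5) × 4² / 20 = 0.8 × 16 / 20 = 0.64 dB.
Output = -33 − 0.64 = -33.64 dBFS.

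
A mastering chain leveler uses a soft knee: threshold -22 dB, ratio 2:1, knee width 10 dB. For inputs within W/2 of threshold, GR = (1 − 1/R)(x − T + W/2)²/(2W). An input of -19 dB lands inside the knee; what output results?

-20.6 dB

x − T + W/2 = -19 − (-22) + 5 = 8.
GR = (1 − 1/2) × 8² / 20 = 0.5 × 64 / 20 = 1.6 dB.
Output = -19 − 1.6 = -20.6 dB.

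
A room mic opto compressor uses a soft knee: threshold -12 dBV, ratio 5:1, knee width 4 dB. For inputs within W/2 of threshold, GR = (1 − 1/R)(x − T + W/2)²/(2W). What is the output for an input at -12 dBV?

-12.4 dBV

x − T + W/2 = -12 − (-12) + 2 = 2.
GR = (1 − 1/5) × 2² / 8 = 0.8 × 4 / 8 = 0.4 dB.
Output = -12 − 0.4 = -12.4 dBV.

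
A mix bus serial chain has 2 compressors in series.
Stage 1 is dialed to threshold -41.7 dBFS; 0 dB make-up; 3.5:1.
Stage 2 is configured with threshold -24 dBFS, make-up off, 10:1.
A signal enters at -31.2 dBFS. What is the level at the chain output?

Stage 1: overshoot 10.5 dB → 10.5/3.5 = 3 dB → -38.7 dBFS.
Stage 2: -38.7 dBFS is at or below the -24 dBFS threshold — no compression; output -38.7 dBFS.

-38.7 dBFS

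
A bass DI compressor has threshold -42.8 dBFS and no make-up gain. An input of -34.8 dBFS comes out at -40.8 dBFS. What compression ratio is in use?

4:1

Input overshoot = -34.8 − (-42.8) = 8 dB; output overshoot = -40.8 − (-42.8) = 2 dB.
Ratio = 8 / 2 = 4.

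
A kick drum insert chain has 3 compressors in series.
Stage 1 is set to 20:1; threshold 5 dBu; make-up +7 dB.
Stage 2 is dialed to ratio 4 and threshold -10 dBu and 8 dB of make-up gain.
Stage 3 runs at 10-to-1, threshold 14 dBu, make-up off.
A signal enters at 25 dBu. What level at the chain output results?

Stage 1: overshoot 20 dB → 20/20 = 1 dB → 6 dBu; +7 dB make-up → 13 dBu.
Stage 2: overshoot 23 dB → 23/4 = 5.75 dB → -4.25 dBu; +8 dB make-up → 3.75 dBu.
Stage 3: 3.75 dBu ≤ 14 dBu, so stage 3 doesn't engage; output 3.75 dBu.

3.75 dBu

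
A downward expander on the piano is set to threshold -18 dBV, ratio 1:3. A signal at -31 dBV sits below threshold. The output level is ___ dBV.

The input is 13 dB below the -18 dBV threshold.
A 1:3 expander multiplies undershoot by 3: 13 × 3 = 39 dB below threshold.
Output = -18 − 39 = -57 dBV.

-57 dBV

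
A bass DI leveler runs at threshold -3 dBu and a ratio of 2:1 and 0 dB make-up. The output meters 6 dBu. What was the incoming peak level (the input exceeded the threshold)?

The compressed level sits 6 − (-3) = 9 dB over threshold.
Input overshoot = R × output overshoot = 18 dB → input = -3 + 18 = 15 dBu.

15 dBu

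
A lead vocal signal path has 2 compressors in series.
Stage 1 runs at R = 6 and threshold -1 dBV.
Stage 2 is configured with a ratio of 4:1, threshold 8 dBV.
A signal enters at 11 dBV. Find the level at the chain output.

Stage 1: 12 dB above -1 dBV, reduced 6:1 to 2 dB above → 1 dBV.
Stage 2: 1 dBV ≤ 8 dBV, so stage 2 doesn't engage; output 1 dBV.

1 dBV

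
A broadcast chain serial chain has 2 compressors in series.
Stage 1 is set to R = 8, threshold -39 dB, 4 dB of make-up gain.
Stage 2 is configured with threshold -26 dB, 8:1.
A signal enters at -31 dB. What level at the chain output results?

Stage 1: overshoot 8 dB → 8/8 = 1 dB → -38 dB; +4 dB make-up → -34 dB.
Stage 2: -34 dB is at or below the -26 dB threshold — no compression; output -34 dB.

-34 dB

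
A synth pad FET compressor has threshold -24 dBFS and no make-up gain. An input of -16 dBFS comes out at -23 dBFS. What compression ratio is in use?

Input overshoot = -16 − (-24) = 8 dB; output overshoot = -23 − (-24) = 1 dB.
Ratio = 8 / 1 = 8.

8:1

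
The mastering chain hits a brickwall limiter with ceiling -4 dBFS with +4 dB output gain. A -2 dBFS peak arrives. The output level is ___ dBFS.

At ∞:1, everything above -4 dBFS is held at the ceiling.
Output gain then adds 4 dB: -4 + 4 = 0 dBFS.

0 dBFS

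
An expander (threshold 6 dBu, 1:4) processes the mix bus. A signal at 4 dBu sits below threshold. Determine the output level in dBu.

Undershoot = 6 − 4 = 2 dB.
At 1:4, that expands to 8 dB under threshold.
Output = 6 − 8 = -2 dBu.

-2 dBu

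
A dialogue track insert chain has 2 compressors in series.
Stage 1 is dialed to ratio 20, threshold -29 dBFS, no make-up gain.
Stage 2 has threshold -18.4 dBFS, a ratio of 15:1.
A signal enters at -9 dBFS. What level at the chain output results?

-28 dBFS

Stage 1: -9 dBFS is 20 dB over -29 dBFS; at 20:1 that becomes 1 dB over, giving -28 dBFS.
Stage 2: -28 dBFS is at or below the -18.4 dBFS threshold — no compression; output -28 dBFS.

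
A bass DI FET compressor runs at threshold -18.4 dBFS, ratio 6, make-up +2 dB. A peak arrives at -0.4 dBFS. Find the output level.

-13.4 dBFS

-0.4 dBFS sits 18 dB over threshold.
The 18 dB excess becomes 3 dB after 6:1 reduction.
Output = -18.4 + 3 = -15.4 dBFS; make-up adds 2 dB, giving -13.4 dBFS.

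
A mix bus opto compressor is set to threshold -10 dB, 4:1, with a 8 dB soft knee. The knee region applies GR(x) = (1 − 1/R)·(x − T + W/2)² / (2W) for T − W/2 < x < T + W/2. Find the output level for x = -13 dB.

-13.046875 dB

x − T + W/2 = -13 − (-10) + 4 = 1.
GR = (1 − 1/4) × 1² / 16 = 0.75 × 1 / 16 = 0.046875 dB.
Output = -13 − 0.046875 = -13.046875 dB.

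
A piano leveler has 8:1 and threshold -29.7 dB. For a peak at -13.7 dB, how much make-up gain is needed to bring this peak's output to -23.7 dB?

The peak compresses to -29.7 + 16/8 = -27.7 dB.
To reach -23.7 dB requires -23.7 − (-27.7) = 4 dB of make-up.

4 dB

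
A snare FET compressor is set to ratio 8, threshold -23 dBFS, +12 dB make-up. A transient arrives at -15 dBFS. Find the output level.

The input is 8 dB above the -23 dBFS threshold.
8:1 compression reduces that to 8/8 = 1 dB over.
Output = -23 + 1 = -22 dBFS; make-up adds 12 dB, giving -10 dBFS.

-10 dBFS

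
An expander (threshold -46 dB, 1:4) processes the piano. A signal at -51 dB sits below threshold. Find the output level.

Undershoot = (-46) − (-51) = 5 dB.
At 1:4, that expands to 20 dB under threshold.
Output = -46 − 20 = -66 dB.

-66 dB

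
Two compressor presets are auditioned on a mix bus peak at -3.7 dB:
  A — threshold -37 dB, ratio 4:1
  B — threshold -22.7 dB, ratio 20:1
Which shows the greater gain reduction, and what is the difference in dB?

A: 33.3 dB over, compressed to 8.325 dB over, so 24.975 dB of GR.
B: 19 dB over, compressed to 0.95 dB over, so 18.05 dB of GR.
A applies 6.925 dB more gain reduction.

A, by 6.925 dB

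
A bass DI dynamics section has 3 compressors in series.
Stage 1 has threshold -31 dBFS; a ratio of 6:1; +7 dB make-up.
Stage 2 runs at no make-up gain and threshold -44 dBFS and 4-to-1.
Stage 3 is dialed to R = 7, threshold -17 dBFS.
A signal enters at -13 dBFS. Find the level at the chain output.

-38.25 dBFS

Stage 1: -13 dBFS is 18 dB over -31 dBFS; at 6:1 that becomes 3 dB over, giving -28 dBFS; +7 dB make-up → -21 dBFS.
Stage 2: 23 dB above -44 dBFS, reduced 4:1 to 5.75 dB above → -38.25 dBFS.
Stage 3: -38.25 dBFS is at or below the -17 dBFS threshold — no compression; output -38.25 dBFS.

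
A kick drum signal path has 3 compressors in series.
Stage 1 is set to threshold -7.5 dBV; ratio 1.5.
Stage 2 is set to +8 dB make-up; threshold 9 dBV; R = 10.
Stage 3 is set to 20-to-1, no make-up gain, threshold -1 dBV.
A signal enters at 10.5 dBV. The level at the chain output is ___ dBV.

-0.325 dBV

Stage 1: 10.5 dBV is 18 dB over -7.5 dBV; at 1.5:1 that becomes 12 dB over, giving 4.5 dBV.
Stage 2: below threshold (4.5 ≤ 9); passes unchanged; make-up brings it to 12.5 dBV.
Stage 3: 12.5 dBV is 13.5 dB over -1 dBV; at 20:1 that becomes 0.675 dB over, giving -0.325 dBV.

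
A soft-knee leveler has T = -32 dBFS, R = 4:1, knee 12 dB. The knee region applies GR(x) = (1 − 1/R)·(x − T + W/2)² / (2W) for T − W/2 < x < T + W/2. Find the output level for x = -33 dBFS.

-33.78125 dBFS

x − T + W/2 = -33 − (-32) + 6 = 5.
GR = (1 − 1/4) × 5² / 24 = 0.75 × 25 / 24 = 0.78125 dB.
Output = -33 − 0.78125 = -33.78125 dBFS.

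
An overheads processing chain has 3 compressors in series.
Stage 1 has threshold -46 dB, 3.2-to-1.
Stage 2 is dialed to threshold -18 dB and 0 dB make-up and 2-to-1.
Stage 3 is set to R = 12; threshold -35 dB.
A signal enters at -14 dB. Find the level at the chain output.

-36 dB

Stage 1: overshoot 32 dB → 32/3.2 = 10 dB → -36 dB.
Stage 2: -36 dB is at or below the -18 dB threshold — no compression; output -36 dB.
Stage 3: below threshold (-36 ≤ -35); passes unchanged; output -36 dB.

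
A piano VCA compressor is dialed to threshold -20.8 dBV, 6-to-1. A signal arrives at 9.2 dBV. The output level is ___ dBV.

Overshoot: 9.2 − (-20.8) = 30 dB.
At 6:1 the overshoot is divided by 6, leaving 5 dB above threshold.
Output = -20.8 + 5 = -15.8 dBV.

-15.8 dBV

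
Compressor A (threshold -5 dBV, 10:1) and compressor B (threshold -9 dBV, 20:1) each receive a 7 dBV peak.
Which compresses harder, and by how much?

A: overshoot 12 dB → output overshoot 1.2 dB → GR 10.8 dB.
B: overshoot 16 dB → output overshoot 0.8 dB → GR 15.2 dB.
B reduces 4.4 dB more.

B, by 4.4 dB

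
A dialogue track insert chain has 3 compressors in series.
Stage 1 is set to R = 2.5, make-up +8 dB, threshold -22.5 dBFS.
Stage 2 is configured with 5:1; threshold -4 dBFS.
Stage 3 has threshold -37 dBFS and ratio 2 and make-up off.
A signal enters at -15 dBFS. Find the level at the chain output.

Stage 1: overshoot 7.5 dB → 7.5/2.5 = 3 dB → -19.5 dBFS; +8 dB make-up → -11.5 dBFS.
Stage 2: -11.5 dBFS is at or below the -4 dBFS threshold — no compression; output -11.5 dBFS.
Stage 3: overshoot 25.5 dB → 25.5/2 = 12.75 dB → -24.25 dBFS.

-24.25 dBFS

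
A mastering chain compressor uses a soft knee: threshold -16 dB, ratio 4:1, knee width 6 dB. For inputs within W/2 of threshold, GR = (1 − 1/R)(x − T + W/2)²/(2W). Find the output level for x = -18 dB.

x − T + W/2 = -18 − (-16) + 3 = 1.
GR = (1 − 1/4) × 1² / 12 = 0.75 × 1 / 12 = 0.0625 dB.
Output = -18 − 0.0625 = -18.0625 dB.

-18.0625 dB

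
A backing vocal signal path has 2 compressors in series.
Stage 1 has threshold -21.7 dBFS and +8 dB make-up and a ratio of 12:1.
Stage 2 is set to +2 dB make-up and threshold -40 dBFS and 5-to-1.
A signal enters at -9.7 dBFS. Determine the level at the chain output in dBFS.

-32.54 dBFS

Stage 1: -9.7 dBFS is 12 dB over -21.7 dBFS; at 12:1 that becomes 1 dB over, giving -20.7 dBFS; +8 dB make-up → -12.7 dBFS.
Stage 2: overshoot 27.3 dB → 27.3/5 = 5.46 dB → -34.54 dBFS; +2 dB make-up → -32.54 dBFS.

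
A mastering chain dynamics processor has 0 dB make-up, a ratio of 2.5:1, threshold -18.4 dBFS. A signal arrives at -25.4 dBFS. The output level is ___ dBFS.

-25.4 dBFS

-25.4 dBFS is 7 dB below the -18.4 dBFS threshold, so no gain reduction is applied.
Output = input = -25.4 dBFS.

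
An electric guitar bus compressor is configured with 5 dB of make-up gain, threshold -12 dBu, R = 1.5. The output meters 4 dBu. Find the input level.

Before make-up, the level was 4 − 5 = -1 dBu.
That's 11 dB above the -12 dBu threshold.
Input overshoot = R × output overshoot = 16.5 dB → input = -12 + 16.5 = 4.5 dBu.

4.5 dBu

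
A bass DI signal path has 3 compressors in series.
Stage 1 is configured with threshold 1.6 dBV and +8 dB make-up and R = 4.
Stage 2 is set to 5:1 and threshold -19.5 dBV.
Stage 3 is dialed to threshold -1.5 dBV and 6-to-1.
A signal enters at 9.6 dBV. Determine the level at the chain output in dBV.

-13.28 dBV

Stage 1: 8 dB above 1.6 dBV, reduced 4:1 to 2 dB above → 3.6 dBV; +8 dB make-up → 11.6 dBV.
Stage 2: overshoot 31.1 dB → 31.1/5 = 6.22 dB → -13.28 dBV.
Stage 3: below threshold (-13.28 ≤ -1.5); passes unchanged; output -13.28 dBV.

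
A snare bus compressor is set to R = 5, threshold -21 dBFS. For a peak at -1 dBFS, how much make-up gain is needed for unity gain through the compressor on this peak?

Without make-up, output = threshold + overshoot/5 = -21 + 4 = -17 dBFS.
Gap to target: 16 dB.

16 dB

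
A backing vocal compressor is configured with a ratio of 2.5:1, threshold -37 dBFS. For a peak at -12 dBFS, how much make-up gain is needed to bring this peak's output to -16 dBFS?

11 dB

Overshoot 25 dB → 25/2.5 = 10 dB after compression, so the compressed level is -37 + 10 = -27 dBFS.
Make-up = target − compressed = -16 − (-27) = 11 dB.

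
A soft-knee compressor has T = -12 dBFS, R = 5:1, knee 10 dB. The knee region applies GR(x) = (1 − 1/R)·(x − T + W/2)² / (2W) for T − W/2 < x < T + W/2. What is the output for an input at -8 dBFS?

x − T + W/2 = -8 − (-12) + 5 = 9.
GR = (1 − 1/5) × 9² / 20 = 0.8 × 81 / 20 = 3.24 dB.
Output = -8 − 3.24 = -11.24 dBFS.

-11.24 dBFS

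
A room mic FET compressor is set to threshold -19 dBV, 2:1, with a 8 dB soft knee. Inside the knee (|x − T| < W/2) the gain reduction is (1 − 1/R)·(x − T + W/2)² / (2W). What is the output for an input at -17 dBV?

-18.125 dBV

x − T + W/2 = -17 − (-19) + 4 = 6.
GR = (1 − 1/2) × 6² / 16 = 0.5 × 36 / 16 = 1.125 dB.
Output = -17 − 1.125 = -18.125 dBV.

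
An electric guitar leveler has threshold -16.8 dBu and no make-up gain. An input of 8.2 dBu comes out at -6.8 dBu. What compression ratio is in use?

2.5:1

Input overshoot = 8.2 − (-16.8) = 25 dB; output overshoot = -6.8 − (-16.8) = 10 dB.
Ratio = 25 / 10 = 2.5.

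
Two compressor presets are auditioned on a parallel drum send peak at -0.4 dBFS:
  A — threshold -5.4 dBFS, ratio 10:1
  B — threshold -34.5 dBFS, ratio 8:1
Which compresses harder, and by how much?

A: GR = 5 − 5/10 = 4.5 dB.
B: GR = 34.1 − 34.1/8 = 29.8375 dB.
B reduces 25.3375 dB more.

B, by 25.3375 dB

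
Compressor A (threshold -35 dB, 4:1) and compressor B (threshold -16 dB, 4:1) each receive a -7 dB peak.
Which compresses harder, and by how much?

A: overshoot 28 dB → output overshoot 7 dB → GR 21 dB.
B: overshoot 9 dB → output overshoot 2.25 dB → GR 6.75 dB.
Difference: 14.25 dB in favour of A.

A, by 14.25 dB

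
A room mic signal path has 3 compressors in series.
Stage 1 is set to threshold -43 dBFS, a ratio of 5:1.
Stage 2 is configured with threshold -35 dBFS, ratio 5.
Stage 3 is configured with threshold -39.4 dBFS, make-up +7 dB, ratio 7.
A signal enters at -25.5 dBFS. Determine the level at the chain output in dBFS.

Stage 1: 17.5 dB above -43 dBFS, reduced 5:1 to 3.5 dB above → -39.5 dBFS.
Stage 2: below threshold (-39.5 ≤ -35); passes unchanged; output -39.5 dBFS.
Stage 3: below threshold (-39.5 ≤ -39.4); passes unchanged; make-up brings it to -32.5 dBFS.

-32.5 dBFS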